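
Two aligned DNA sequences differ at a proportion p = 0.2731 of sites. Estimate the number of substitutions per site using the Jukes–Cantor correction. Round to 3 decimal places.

0.340

d = −(3/4) ln(1 − 4p/3) = −0.75 ln(1 − 0.364133) = −0.75 ln(0.635867)
  = −0.75 × (-0.452766) = 0.339575 substitutions/site.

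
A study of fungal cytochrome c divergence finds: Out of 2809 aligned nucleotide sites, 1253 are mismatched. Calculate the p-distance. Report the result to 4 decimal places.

p = 1253/2809 = 0.446066… ≈ 0.4461 (to 4 d.p.).

0.4461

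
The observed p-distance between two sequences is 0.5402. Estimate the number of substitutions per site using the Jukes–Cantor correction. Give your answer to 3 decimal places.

0.955

d = −(3/4) ln(1 − 4p/3) = −0.75 ln(1 − 0.720267) = −0.75 ln(0.279733)
  = −0.75 × (-1.273920) = 0.955440 substitutions/site.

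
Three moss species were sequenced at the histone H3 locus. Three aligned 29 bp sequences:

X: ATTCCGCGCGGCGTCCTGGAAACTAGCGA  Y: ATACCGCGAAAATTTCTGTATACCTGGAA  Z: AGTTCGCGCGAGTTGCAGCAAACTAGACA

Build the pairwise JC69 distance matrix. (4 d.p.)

d(X,Y) = 0.6829, d(X,Z) = 0.4618, d(Y,Z) = 0.7739

X–Y: 13/29 sites differ → p ≈ 0.448276, d = −0.75 ln(1 − 0.597701) = 0.682920 ≈ 0.6829.
X–Z: 10/29 sites differ → p ≈ 0.344828, d = −0.75 ln(1 − 0.459771) = 0.461822 ≈ 0.4618.
Y–Z: 14/29 sites differ → p ≈ 0.482759, d = −0.75 ln(1 − 0.643679) = 0.773942 ≈ 0.7739.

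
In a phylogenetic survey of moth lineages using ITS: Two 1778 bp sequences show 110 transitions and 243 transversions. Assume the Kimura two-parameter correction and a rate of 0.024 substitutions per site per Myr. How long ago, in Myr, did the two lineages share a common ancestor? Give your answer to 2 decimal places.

P = 110/1778 ≈ 0.061867 and Q = 243/1778 ≈ 0.13667.
Under the Kimura two-parameter model, d = −½ ln(1 − 2P − Q) − ¼ ln(1 − 2Q).
1 − 2P − Q = 0.739596, giving −½ ln(0.739596) = 0.150826.
1 − 2Q = 0.72666, giving −¼ ln(0.72666) = 0.079824.
d = 0.150826 + 0.079824 = 0.230650.
Under a molecular clock d = 2μt, so t = d/(2μ) = 0.230650 / (2 × 0.024) = 4.81 Myr.

4.81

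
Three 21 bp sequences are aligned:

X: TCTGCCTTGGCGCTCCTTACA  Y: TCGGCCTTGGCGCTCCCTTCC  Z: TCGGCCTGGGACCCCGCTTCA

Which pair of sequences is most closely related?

X–Y: 4/21 differ, p = 0.190, d = 0.220.
X–Z: 8/21 differ, p = 0.381, d = 0.532.
Y–Z: 6/21 differ, p = 0.286, d = 0.360.
The smallest distance is between X and Y.

X and Y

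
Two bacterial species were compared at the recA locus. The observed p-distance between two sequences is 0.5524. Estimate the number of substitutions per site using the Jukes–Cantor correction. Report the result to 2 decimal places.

1.00

d = −(3/4) ln(1 − 4p/3) = −0.75 ln(1 − 0.736533) = −0.75 ln(0.263467)
  = −0.75 × (-1.333827) = 1.000370 substitutions/site.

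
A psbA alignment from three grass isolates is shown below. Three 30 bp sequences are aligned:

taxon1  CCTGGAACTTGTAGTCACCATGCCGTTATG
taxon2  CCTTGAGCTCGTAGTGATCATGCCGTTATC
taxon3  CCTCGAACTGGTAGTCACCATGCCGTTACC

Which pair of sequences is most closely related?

taxon1–taxon2: 6/30 differ, p = 0.200, d = 0.233.
taxon1–taxon3: 4/30 differ, p = 0.133, d = 0.147.
taxon2–taxon3: 6/30 differ, p = 0.200, d = 0.233.
The smallest distance is between taxon1 and taxon3.

taxon1 and taxon3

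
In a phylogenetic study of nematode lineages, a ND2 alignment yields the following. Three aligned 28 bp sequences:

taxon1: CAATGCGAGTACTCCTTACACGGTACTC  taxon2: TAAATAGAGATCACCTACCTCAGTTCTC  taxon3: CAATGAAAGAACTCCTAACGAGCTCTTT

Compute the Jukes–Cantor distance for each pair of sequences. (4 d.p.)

taxon1–taxon2: 12/28 sites differ → p ≈ 0.428571, d = −0.75 ln(1 − 0.571428) = 0.635472 ≈ 0.6355.
taxon1–taxon3: 10/28 sites differ → p ≈ 0.357143, d = −0.75 ln(1 − 0.476191) = 0.484971 ≈ 0.4850.
taxon2–taxon3: 14/28 sites differ → p = 0.5, d = −0.75 ln(1 − 0.666667) = 0.823960 ≈ 0.8240.

d(taxon1,taxon2) = 0.6355, d(taxon1,taxon3) = 0.4850, d(taxon2,taxon3) = 0.8240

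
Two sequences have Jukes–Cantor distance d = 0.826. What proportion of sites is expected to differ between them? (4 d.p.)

0.5007

p = (3/4)(1 − e^(−4d/3)) = 0.75 × (1 − e^(-1.101333)) = 0.75 × (1 − 0.332428) = 0.500679.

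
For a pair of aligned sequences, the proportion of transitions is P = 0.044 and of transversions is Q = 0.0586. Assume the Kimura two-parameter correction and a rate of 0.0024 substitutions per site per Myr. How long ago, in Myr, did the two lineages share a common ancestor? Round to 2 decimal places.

Under the Kimura two-parameter model, d = −½ ln(1 − 2P − Q) − ¼ ln(1 − 2Q).
1 − 2P − Q = 0.8534, giving −½ ln(0.8534) = 0.079263.
1 − 2Q = 0.8828, giving −¼ ln(0.8828) = 0.031164.
d = 0.079263 + 0.031164 = 0.110427.
Under a molecular clock d = 2μt, so t = d/(2μ) = 0.110427 / (2 × 0.0024) = 23.01 Myr.

23.01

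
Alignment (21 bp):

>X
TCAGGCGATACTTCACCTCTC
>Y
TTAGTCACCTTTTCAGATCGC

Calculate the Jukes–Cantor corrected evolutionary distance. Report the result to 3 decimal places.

The sequences differ at 10 of 21 sites (2, 5, 7, 8, 9, 10, 11, 16, 17, 20), so p = 10/21 ≈ 0.47619.
d = −(3/4) ln(1 − 4p/3) = −0.75 ln(1 − 0.63492) = −0.75 ln(0.36508)
  = −0.75 × (-1.007639) = 0.755729 substitutions/site.

0.756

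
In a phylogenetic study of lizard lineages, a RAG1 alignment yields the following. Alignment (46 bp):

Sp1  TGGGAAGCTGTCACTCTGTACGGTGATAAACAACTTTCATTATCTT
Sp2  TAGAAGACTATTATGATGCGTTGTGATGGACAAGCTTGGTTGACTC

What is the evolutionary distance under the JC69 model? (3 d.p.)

The sequences differ at 22 of 46 sites, so p = 22/46 ≈ 0.478261.
d = −(3/4) ln(1 − 4p/3) = −0.75 ln(1 − 0.637681) = −0.75 ln(0.362319)
  = −0.75 × (-1.015230) = 0.761423 substitutions/site.

0.761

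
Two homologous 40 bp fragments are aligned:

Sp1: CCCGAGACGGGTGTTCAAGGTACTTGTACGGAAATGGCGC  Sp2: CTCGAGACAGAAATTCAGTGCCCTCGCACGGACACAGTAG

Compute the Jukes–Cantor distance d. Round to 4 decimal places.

The sequences differ at 17 of 40 sites, so p = 17/40 = 0.425.
d = −(3/4) ln(1 − 4p/3) = −0.75 ln(1 − 0.566667) = −0.75 ln(0.433333)
  = −0.75 × (-0.836249) = 0.627187 substitutions/site.

0.6272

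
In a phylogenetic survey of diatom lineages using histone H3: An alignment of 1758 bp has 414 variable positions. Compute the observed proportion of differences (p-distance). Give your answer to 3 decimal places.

p = 414/1758 = 0.235494… ≈ 0.235 (to 3 d.p.).

0.235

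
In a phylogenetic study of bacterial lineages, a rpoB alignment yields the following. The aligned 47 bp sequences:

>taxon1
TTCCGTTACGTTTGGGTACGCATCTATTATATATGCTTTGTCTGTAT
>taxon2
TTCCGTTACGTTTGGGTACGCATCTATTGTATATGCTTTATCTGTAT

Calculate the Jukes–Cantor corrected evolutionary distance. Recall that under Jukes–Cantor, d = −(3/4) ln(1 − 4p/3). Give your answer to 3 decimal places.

0.044

The sequences differ at 2 of 47 sites (29, 40), so p = 2/47 ≈ 0.042553.
d = −(3/4) ln(1 − 4p/3) = −0.75 ln(1 − 0.056737) = −0.75 ln(0.943263)
  = −0.75 × (-0.058410) = 0.043808 substitutions/site.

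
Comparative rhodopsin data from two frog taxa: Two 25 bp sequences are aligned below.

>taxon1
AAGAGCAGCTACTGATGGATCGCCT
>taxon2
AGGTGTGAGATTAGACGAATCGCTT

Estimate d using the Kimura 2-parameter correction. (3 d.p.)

Of 25 sites, 8 differences are transitions and 5 are transversions, so P = 8/25 = 0.32 and Q = 5/25 = 0.2.
Under the Kimura two-parameter model, d = −½ ln(1 − 2P − Q) − ¼ ln(1 − 2Q).
1 − 2P − Q = 0.16, giving −½ ln(0.16) = 0.916291.
1 − 2Q = 0.6, giving −¼ ln(0.6) = 0.127706.
d = 0.916291 + 0.127706 = 1.043997.

1.044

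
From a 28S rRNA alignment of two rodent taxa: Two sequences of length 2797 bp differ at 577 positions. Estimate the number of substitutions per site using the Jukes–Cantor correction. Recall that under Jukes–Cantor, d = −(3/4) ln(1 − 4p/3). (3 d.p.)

0.241

p = 577/2797 ≈ 0.206292.
d = −(3/4) ln(1 − 4p/3) = −0.75 ln(1 − 0.275056) = −0.75 ln(0.724944)
  = −0.75 × (-0.321661) = 0.241246 substitutions/site.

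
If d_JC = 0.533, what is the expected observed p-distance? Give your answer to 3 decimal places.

0.382

p = (3/4)(1 − e^(−4d/3)) = 0.75 × (1 − e^(-0.710667)) = 0.75 × (1 − 0.491316) = 0.381513.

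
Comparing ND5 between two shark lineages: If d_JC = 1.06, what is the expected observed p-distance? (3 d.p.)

p = (3/4)(1 − e^(−4d/3)) = 0.75 × (1 − e^(-1.413333)) = 0.75 × (1 − 0.243331) = 0.567502.

0.568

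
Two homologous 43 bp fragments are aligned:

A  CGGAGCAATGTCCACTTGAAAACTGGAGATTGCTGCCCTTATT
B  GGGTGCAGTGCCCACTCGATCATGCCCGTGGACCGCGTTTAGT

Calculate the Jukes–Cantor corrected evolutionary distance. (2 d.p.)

The sequences differ at 20 of 43 sites, so p = 20/43 ≈ 0.465116.
d = −(3/4) ln(1 − 4p/3) = −0.75 ln(1 − 0.620155) = −0.75 ln(0.379845)
  = −0.75 × (-0.967992) = 0.725994 substitutions/site.

0.73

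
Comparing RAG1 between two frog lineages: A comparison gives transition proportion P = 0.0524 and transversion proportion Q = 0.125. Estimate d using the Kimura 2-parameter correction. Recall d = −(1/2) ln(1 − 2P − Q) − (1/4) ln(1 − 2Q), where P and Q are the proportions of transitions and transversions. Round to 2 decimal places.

0.20

Under the Kimura two-parameter model, d = −½ ln(1 − 2P − Q) − ¼ ln(1 − 2Q).
1 − 2P − Q = 0.7702, giving −½ ln(0.7702) = 0.130553.
1 − 2Q = 0.75, giving −¼ ln(0.75) = 0.071921.
d = 0.130553 + 0.071921 = 0.202474.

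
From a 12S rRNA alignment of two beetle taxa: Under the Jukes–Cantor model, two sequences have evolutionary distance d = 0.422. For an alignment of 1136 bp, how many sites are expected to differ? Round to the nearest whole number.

Invert JC69: p = (3/4)(1 − e^(−4d/3)) = 0.75 × (1 − e^(-0.562667)) = 0.75 × (1 − 0.569688) = 0.322734.
Expected differing sites = pL ≈ 0.322734 × 1136 = 366.625824 ≈ 367.

367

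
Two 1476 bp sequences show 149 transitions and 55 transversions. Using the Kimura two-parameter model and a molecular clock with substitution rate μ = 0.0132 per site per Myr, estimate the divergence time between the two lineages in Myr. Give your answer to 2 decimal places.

P = 149/1476 ≈ 0.100949 and Q = 55/1476 ≈ 0.037263.
Under the Kimura two-parameter model, d = −½ ln(1 − 2P − Q) − ¼ ln(1 − 2Q).
1 − 2P − Q = 0.760839, giving −½ ln(0.760839) = 0.136667.
1 − 2Q = 0.925474, giving −¼ ln(0.925474) = 0.019362.
d = 0.136667 + 0.019362 = 0.156029.
Under a molecular clock d = 2μt, so t = d/(2μ) = 0.156029 / (2 × 0.0132) = 5.91 Myr.

5.91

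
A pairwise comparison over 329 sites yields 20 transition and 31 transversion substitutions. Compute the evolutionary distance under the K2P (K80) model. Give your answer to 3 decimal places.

P = 20/329 ≈ 0.06079 and Q = 31/329 ≈ 0.094225.
Under the Kimura two-parameter model, d = −½ ln(1 − 2P − Q) − ¼ ln(1 − 2Q).
1 − 2P − Q = 0.784195, giving −½ ln(0.784195) = 0.121549.
1 − 2Q = 0.81155, giving −¼ ln(0.81155) = 0.052202.
d = 0.121549 + 0.052202 = 0.173751.

0.174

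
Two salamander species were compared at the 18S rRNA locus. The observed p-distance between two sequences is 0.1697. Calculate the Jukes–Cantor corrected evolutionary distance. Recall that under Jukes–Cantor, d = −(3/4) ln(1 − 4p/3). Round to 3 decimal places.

0.192

d = −(3/4) ln(1 − 4p/3) = −0.75 ln(1 − 0.226267) = −0.75 ln(0.773733)
  = −0.75 × (-0.256528) = 0.192396 substitutions/site.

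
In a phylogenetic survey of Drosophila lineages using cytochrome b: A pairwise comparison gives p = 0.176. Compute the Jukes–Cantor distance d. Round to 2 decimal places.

0.20

d = −(3/4) ln(1 − 4p/3) = −0.75 ln(1 − 0.234667) = −0.75 ln(0.765333)
  = −0.75 × (-0.267444) = 0.200583 substitutions/site.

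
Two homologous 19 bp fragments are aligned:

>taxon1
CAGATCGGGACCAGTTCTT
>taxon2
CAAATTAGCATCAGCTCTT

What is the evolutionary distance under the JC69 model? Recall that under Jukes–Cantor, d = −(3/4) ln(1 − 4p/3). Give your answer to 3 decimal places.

The sequences differ at 6 of 19 sites (3, 6, 7, 9, 11, 15), so p = 6/19 ≈ 0.315789.
d = −(3/4) ln(1 − 4p/3) = −0.75 ln(1 − 0.421052) = −0.75 ln(0.578948)
  = −0.75 × (-0.546543) = 0.409907 substitutions/site.

0.410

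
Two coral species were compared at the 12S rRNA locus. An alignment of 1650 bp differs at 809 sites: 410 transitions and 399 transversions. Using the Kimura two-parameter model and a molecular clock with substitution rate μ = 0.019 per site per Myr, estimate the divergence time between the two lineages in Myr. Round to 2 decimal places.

22.01

P = 410/1650 ≈ 0.248485 and Q = 399/1650 ≈ 0.241818.
Under the Kimura two-parameter model, d = −½ ln(1 − 2P − Q) − ¼ ln(1 − 2Q).
1 − 2P − Q = 0.261212, giving −½ ln(0.261212) = 0.671211.
1 − 2Q = 0.516364, giving −¼ ln(0.516364) = 0.165236.
d = 0.671211 + 0.165236 = 0.836447.
Under a molecular clock d = 2μt, so t = d/(2μ) = 0.836447 / (2 × 0.019) = 22.01 Myr.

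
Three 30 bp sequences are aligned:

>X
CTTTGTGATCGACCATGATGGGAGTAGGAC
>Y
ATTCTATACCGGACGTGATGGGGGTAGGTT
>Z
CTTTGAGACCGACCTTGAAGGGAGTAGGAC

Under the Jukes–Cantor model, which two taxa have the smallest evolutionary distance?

X and Z

X–Y: 12/30 differ, p = 0.400, d = 0.572.
X–Z: 4/30 differ, p = 0.133, d = 0.147.
Y–Z: 11/30 differ, p = 0.367, d = 0.503.
The smallest distance is between X and Z.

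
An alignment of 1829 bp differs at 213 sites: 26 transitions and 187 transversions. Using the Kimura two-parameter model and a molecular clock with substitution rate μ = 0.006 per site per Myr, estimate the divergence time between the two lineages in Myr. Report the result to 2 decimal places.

10.60

P = 26/1829 ≈ 0.014215 and Q = 187/1829 ≈ 0.102242.
Under the Kimura two-parameter model, d = −½ ln(1 − 2P − Q) − ¼ ln(1 − 2Q).
1 − 2P − Q = 0.869328, giving −½ ln(0.869328) = 0.070017.
1 − 2Q = 0.795516, giving −¼ ln(0.795516) = 0.057191.
d = 0.070017 + 0.057191 = 0.127208.
Under a molecular clock d = 2μt, so t = d/(2μ) = 0.127208 / (2 × 0.006) = 10.60 Myr.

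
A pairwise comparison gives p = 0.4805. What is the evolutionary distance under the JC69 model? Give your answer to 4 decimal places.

0.7676

d = −(3/4) ln(1 − 4p/3) = −0.75 ln(1 − 0.640667) = −0.75 ln(0.359333)
  = −0.75 × (-1.023506) = 0.767630 substitutions/site.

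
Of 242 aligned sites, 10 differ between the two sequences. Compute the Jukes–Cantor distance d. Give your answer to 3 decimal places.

0.043

p = 10/242 ≈ 0.041322.
d = −(3/4) ln(1 − 4p/3) = −0.75 ln(1 − 0.055096) = −0.75 ln(0.944904)
  = −0.75 × (-0.056672) = 0.042504 substitutions/site.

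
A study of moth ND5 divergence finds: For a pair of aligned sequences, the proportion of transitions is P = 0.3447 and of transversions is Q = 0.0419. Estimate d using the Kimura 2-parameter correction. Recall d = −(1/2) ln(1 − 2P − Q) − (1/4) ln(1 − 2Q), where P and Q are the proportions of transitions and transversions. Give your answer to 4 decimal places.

0.6790

Under the Kimura two-parameter model, d = −½ ln(1 − 2P − Q) − ¼ ln(1 − 2Q).
1 − 2P − Q = 0.2687, giving −½ ln(0.2687) = 0.657080.
1 − 2Q = 0.9162, giving −¼ ln(0.9162) = 0.021880.
d = 0.657080 + 0.021880 = 0.678960.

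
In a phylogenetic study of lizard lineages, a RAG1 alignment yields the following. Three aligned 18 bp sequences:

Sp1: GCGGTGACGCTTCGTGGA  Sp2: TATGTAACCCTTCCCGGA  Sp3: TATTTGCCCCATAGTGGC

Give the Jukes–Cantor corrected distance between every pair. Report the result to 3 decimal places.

d(Sp1,Sp2) = 0.548, d(Sp1,Sp3) = 0.824, d(Sp2,Sp3) = 0.673

Sp1–Sp2: 7/18 sites differ → p ≈ 0.388889, d = −0.75 ln(1 − 0.518519) = 0.548166 ≈ 0.548.
Sp1–Sp3: 9/18 sites differ → p = 0.5, d = −0.75 ln(1 − 0.666667) = 0.823960 ≈ 0.824.
Sp2–Sp3: 8/18 sites differ → p ≈ 0.444444, d = −0.75 ln(1 − 0.592592) = 0.673455 ≈ 0.673.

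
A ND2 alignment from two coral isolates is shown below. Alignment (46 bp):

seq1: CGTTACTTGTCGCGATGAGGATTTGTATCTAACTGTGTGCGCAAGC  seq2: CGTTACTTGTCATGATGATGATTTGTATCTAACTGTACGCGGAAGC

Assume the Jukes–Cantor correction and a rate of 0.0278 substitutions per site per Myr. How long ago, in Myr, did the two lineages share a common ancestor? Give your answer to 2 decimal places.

2.58

The sequences differ at 6 of 46 sites (12, 13, 19, 37, 38, 42), so p = 6/46 ≈ 0.130435.
d = −(3/4) ln(1 − 4p/3) = −0.75 ln(1 − 0.173913) = −0.75 ln(0.826087)
  = −0.75 × (-0.191055) = 0.143291 substitutions/site.
Under a molecular clock d = 2μt, so t = d/(2μ) = 0.143291 / (2 × 0.0278) = 2.58 Myr.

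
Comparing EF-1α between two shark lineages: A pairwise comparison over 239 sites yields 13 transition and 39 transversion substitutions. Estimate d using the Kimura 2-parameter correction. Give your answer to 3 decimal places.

0.257

P = 13/239 ≈ 0.054393 and Q = 39/239 ≈ 0.16318.
Under the Kimura two-parameter model, d = −½ ln(1 − 2P − Q) − ¼ ln(1 − 2Q).
1 − 2P − Q = 0.728034, giving −½ ln(0.728034) = 0.158704.
1 − 2Q = 0.67364, giving −¼ ln(0.67364) = 0.098765.
d = 0.158704 + 0.098765 = 0.257469.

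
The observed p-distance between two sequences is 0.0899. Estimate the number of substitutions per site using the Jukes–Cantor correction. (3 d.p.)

0.096

d = −(3/4) ln(1 − 4p/3) = −0.75 ln(1 − 0.119867) = −0.75 ln(0.880133)
  = −0.75 × (-0.127682) = 0.095762 substitutions/site.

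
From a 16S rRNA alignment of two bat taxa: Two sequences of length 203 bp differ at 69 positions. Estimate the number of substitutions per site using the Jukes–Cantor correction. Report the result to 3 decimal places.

p = 69/203 ≈ 0.339901.
d = −(3/4) ln(1 − 4p/3) = −0.75 ln(1 − 0.453201) = −0.75 ln(0.546799)
  = −0.75 × (-0.603674) = 0.452756 substitutions/site.

0.453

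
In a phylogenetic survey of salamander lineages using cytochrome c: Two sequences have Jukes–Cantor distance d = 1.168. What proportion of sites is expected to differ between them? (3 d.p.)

p = (3/4)(1 − e^(−4d/3)) = 0.75 × (1 − e^(-1.557333)) = 0.75 × (1 − 0.210697) = 0.591977.

0.592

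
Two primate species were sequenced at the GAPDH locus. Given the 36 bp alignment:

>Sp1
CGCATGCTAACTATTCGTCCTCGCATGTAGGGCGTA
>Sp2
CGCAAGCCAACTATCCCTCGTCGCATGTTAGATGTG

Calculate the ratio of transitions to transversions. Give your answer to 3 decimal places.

1.500

Transitions are A↔G and C↔T; transversions are all other mismatches.
Transitions: 6. Transversions: 4.
R = 6/4 = 1.500.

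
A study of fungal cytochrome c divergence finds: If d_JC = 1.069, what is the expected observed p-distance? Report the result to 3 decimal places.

0.570

p = (3/4)(1 − e^(−4d/3)) = 0.75 × (1 − e^(-1.425333)) = 0.75 × (1 − 0.240428) = 0.569679.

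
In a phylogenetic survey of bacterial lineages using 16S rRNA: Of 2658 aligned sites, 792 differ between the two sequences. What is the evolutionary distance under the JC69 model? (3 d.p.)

p = 792/2658 ≈ 0.297968.
d = −(3/4) ln(1 − 4p/3) = −0.75 ln(1 − 0.397291) = −0.75 ln(0.602709)
  = −0.75 × (-0.506321) = 0.379741 substitutions/site.

0.380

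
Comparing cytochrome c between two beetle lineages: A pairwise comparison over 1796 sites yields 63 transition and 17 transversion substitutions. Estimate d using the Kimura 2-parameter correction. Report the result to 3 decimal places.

0.046

P = 63/1796 ≈ 0.035078 and Q = 17/1796 ≈ 0.009465.
Under the Kimura two-parameter model, d = −½ ln(1 − 2P − Q) − ¼ ln(1 − 2Q).
1 − 2P − Q = 0.920379, giving −½ ln(0.920379) = 0.041485.
1 − 2Q = 0.98107, giving −¼ ln(0.98107) = 0.004778.
d = 0.041485 + 0.004778 = 0.046263.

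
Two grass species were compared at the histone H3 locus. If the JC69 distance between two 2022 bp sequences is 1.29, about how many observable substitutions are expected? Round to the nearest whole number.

1245

Invert JC69: p = (3/4)(1 − e^(−4d/3)) = 0.75 × (1 − e^(-1.72)) = 0.75 × (1 − 0.179066) = 0.615701.
Expected differing sites = pL ≈ 0.615701 × 2022 = 1244.947422 ≈ 1245.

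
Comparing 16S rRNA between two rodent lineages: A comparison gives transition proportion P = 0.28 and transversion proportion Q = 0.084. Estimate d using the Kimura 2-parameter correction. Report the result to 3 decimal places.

0.562

Under the Kimura two-parameter model, d = −½ ln(1 − 2P − Q) − ¼ ln(1 − 2Q).
1 − 2P − Q = 0.356, giving −½ ln(0.356) = 0.516412.
1 − 2Q = 0.832, giving −¼ ln(0.832) = 0.045981.
d = 0.516412 + 0.045981 = 0.562393.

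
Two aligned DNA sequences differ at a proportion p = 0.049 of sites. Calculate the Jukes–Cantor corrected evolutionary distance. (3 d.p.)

d = −(3/4) ln(1 − 4p/3) = −0.75 ln(1 − 0.065333) = −0.75 ln(0.934667)
  = −0.75 × (-0.067565) = 0.050674 substitutions/site.

0.051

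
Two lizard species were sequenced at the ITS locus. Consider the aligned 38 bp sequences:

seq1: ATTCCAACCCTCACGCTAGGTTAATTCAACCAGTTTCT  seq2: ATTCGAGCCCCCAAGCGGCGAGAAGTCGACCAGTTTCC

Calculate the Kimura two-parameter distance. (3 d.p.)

Of 38 sites, 5 differences are transitions and 7 are transversions, so P = 5/38 ≈ 0.131579 and Q = 7/38 ≈ 0.184211.
Under the Kimura two-parameter model, d = −½ ln(1 − 2P − Q) − ¼ ln(1 − 2Q).
1 − 2P − Q = 0.552631, giving −½ ln(0.552631) = 0.296532.
1 − 2Q = 0.631578, giving −¼ ln(0.631578) = 0.114883.
d = 0.296532 + 0.114883 = 0.411415.

0.411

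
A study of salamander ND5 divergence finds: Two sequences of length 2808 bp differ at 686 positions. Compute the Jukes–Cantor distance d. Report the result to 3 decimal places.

0.296

p = 686/2808 ≈ 0.244302.
d = −(3/4) ln(1 − 4p/3) = −0.75 ln(1 − 0.325736) = −0.75 ln(0.674264)
  = −0.75 × (-0.394134) = 0.295601 substitutions/site.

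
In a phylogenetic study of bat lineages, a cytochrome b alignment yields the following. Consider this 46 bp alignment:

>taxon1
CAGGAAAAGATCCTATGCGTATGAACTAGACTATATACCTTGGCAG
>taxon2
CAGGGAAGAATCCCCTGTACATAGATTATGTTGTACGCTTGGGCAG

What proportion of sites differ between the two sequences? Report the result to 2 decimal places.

The sequences differ at 19 of 46 positions.
p = 19/46 = 0.413043… ≈ 0.41 (to 2 d.p.).

0.41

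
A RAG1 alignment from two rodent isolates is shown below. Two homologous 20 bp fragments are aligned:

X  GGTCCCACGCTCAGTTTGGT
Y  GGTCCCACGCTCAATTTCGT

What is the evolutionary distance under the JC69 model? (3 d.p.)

The sequences differ at 2 of 20 sites (14, 18), so p = 2/20 = 0.1.
d = −(3/4) ln(1 − 4p/3) = −0.75 ln(1 − 0.133333) = −0.75 ln(0.866667)
  = −0.75 × (-0.143100) = 0.107325 substitutions/site.

0.107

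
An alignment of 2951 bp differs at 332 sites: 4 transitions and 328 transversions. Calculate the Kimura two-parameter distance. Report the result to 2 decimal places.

0.12

P = 4/2951 ≈ 0.001355 and Q = 328/2951 ≈ 0.111149.
Under the Kimura two-parameter model, d = −½ ln(1 − 2P − Q) − ¼ ln(1 − 2Q).
1 − 2P − Q = 0.886141, giving −½ ln(0.886141) = 0.060440.
1 − 2Q = 0.777702, giving −¼ ln(0.777702) = 0.062853.
d = 0.060440 + 0.062853 = 0.123293.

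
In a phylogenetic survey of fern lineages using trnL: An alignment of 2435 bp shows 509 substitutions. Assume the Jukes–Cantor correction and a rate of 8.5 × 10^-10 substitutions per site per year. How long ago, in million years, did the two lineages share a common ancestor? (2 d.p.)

144.14

p = 509/2435 ≈ 0.209035.
d = −(3/4) ln(1 − 4p/3) = −0.75 ln(1 − 0.278713) = −0.75 ln(0.721287)
  = −0.75 × (-0.326718) = 0.245039 substitutions/site.
Under a molecular clock d = 2μt, so t = d/(2μ) = 0.245039 / (2 × 8.5 × 10^-10) = 144.14 million years.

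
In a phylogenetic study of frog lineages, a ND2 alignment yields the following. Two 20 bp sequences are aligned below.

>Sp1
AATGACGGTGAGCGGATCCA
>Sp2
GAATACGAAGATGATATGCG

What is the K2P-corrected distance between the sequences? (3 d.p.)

0.994

Of 20 sites, 4 differences are transitions and 7 are transversions, so P = 4/20 = 0.2 and Q = 7/20 = 0.35.
Under the Kimura two-parameter model, d = −½ ln(1 − 2P − Q) − ¼ ln(1 − 2Q).
1 − 2P − Q = 0.25, giving −½ ln(0.25) = 0.693147.
1 − 2Q = 0.3, giving −¼ ln(0.3) = 0.300993.
d = 0.693147 + 0.300993 = 0.994140.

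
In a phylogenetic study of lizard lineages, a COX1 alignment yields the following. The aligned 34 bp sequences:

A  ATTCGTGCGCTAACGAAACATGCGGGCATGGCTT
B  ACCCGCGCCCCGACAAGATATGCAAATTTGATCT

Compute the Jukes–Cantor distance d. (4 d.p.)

The sequences differ at 17 of 34 sites, so p = 17/34 = 0.5.
d = −(3/4) ln(1 − 4p/3) = −0.75 ln(1 − 0.666667) = −0.75 ln(0.333333)
  = −0.75 × (-1.098613) = 0.823960 substitutions/site.

0.8240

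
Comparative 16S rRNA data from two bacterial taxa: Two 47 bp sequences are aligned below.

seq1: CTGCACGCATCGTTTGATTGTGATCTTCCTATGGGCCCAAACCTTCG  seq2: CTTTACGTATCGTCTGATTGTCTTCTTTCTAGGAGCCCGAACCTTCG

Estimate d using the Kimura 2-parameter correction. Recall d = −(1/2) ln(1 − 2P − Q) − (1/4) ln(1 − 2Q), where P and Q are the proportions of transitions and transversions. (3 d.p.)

0.255

Of 47 sites, 6 differences are transitions and 4 are transversions, so P = 6/47 ≈ 0.12766 and Q = 4/47 ≈ 0.085106.
Under the Kimura two-parameter model, d = −½ ln(1 − 2P − Q) − ¼ ln(1 − 2Q).
1 − 2P − Q = 0.659574, giving −½ ln(0.659574) = 0.208081.
1 − 2Q = 0.829788, giving −¼ ln(0.829788) = 0.046646.
d = 0.208081 + 0.046646 = 0.254727.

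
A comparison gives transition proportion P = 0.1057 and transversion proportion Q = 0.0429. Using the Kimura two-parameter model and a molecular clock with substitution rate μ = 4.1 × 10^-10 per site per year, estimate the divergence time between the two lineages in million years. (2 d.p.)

Under the Kimura two-parameter model, d = −½ ln(1 − 2P − Q) − ¼ ln(1 − 2Q).
1 − 2P − Q = 0.7457, giving −½ ln(0.7457) = 0.146716.
1 − 2Q = 0.9142, giving −¼ ln(0.9142) = 0.022426.
d = 0.146716 + 0.022426 = 0.169142.
Under a molecular clock d = 2μt, so t = d/(2μ) = 0.169142 / (2 × 4.1 × 10^-10) = 206.27 million years.

206.27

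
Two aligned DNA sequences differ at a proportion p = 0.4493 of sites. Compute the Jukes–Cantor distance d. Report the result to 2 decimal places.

d = −(3/4) ln(1 − 4p/3) = −0.75 ln(1 − 0.599067) = −0.75 ln(0.400933)
  = −0.75 × (-0.913961) = 0.685471 substitutions/site.

0.69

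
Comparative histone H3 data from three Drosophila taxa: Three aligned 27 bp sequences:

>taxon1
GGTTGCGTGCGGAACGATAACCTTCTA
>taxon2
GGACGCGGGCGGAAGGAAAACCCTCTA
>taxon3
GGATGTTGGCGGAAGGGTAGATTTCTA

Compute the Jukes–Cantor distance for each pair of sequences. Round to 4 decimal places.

d(taxon1,taxon2) = 0.2635, d(taxon1,taxon3) = 0.4408, d(taxon2,taxon3) = 0.4408

taxon1–taxon2: 6/27 sites differ → p ≈ 0.222222, d = −0.75 ln(1 − 0.296296) = 0.263548 ≈ 0.2635.
taxon1–taxon3: 9/27 sites differ → p ≈ 0.333333, d = −0.75 ln(1 − 0.444444) = 0.440839 ≈ 0.4408.
taxon2–taxon3: 9/27 sites differ → p ≈ 0.333333, d = −0.75 ln(1 − 0.444444) = 0.440839 ≈ 0.4408.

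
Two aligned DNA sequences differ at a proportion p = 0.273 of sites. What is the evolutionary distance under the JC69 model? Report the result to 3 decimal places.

0.339

d = −(3/4) ln(1 − 4p/3) = −0.75 ln(1 − 0.364) = −0.75 ln(0.636)
  = −0.75 × (-0.452557) = 0.339418 substitutions/site.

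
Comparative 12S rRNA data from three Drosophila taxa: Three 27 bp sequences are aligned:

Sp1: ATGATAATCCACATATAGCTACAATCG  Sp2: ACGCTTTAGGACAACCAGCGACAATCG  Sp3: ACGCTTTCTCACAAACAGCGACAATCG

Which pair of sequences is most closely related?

Sp2 and Sp3

Sp1–Sp2: 11/27 differ, p = 0.407, d = 0.588.
Sp1–Sp3: 9/27 differ, p = 0.333, d = 0.441.
Sp2–Sp3: 4/27 differ, p = 0.148, d = 0.165.
The smallest distance is between Sp2 and Sp3.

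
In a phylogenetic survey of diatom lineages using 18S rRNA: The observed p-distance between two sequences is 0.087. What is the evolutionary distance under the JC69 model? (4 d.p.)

0.0925

d = −(3/4) ln(1 − 4p/3) = −0.75 ln(1 − 0.116) = −0.75 ln(0.884)
  = −0.75 × (-0.123298) = 0.092474 substitutions/site.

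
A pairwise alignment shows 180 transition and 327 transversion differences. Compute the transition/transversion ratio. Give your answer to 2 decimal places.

0.55

R = 180/327 = 0.550458… ≈ 0.55 (to 2 d.p.).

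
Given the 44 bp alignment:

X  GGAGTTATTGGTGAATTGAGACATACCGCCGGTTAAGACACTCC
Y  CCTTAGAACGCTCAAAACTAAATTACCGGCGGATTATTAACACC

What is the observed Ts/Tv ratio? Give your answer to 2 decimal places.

Transitions are A↔G and C↔T; transversions are all other mismatches.
Transitions: 2. Transversions: 22.
R = 2/22 = 0.090909… ≈ 0.09 (to 2 d.p.).

0.09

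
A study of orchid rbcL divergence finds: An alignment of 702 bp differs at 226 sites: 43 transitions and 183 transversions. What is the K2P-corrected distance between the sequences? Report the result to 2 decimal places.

P = 43/702 ≈ 0.061254 and Q = 183/702 ≈ 0.260684.
Under the Kimura two-parameter model, d = −½ ln(1 − 2P − Q) − ¼ ln(1 − 2Q).
1 − 2P − Q = 0.616808, giving −½ ln(0.616808) = 0.241599.
1 − 2Q = 0.478632, giving −¼ ln(0.478632) = 0.184206.
d = 0.241599 + 0.184206 = 0.425805.

0.43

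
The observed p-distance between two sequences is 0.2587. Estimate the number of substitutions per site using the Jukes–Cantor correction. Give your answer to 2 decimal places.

d = −(3/4) ln(1 − 4p/3) = −0.75 ln(1 − 0.344933) = −0.75 ln(0.655067)
  = −0.75 × (-0.423018) = 0.317264 substitutions/site.

0.32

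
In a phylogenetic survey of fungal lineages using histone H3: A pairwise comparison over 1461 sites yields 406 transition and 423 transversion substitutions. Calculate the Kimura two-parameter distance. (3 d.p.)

P = 406/1461 ≈ 0.277892 and Q = 423/1461 ≈ 0.289528.
Under the Kimura two-parameter model, d = −½ ln(1 − 2P − Q) − ¼ ln(1 − 2Q).
1 − 2P − Q = 0.154688, giving −½ ln(0.154688) = 0.933173.
1 − 2Q = 0.420944, giving −¼ ln(0.420944) = 0.216314.
d = 0.933173 + 0.216314 = 1.149487.

1.149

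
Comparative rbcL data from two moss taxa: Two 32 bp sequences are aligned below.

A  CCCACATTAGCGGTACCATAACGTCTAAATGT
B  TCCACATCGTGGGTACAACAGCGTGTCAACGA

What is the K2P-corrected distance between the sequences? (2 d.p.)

0.53

Of 32 sites, 6 differences are transitions and 6 are transversions, so P = 6/32 = 0.1875 and Q = 6/32 = 0.1875.
Under the Kimura two-parameter model, d = −½ ln(1 − 2P − Q) − ¼ ln(1 − 2Q).
1 − 2P − Q = 0.4375, giving −½ ln(0.4375) = 0.413339.
1 − 2Q = 0.625, giving −¼ ln(0.625) = 0.117501.
d = 0.413339 + 0.117501 = 0.530840.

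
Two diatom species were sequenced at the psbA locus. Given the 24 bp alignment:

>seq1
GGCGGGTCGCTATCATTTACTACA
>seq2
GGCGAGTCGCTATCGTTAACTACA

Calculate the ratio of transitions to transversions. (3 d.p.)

Transitions are A↔G and C↔T; transversions are all other mismatches.
Transitions: 2. Transversions: 1.
R = 2/1 = 2.000.

2.000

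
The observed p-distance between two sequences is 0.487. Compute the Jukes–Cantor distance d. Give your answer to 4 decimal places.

d = −(3/4) ln(1 − 4p/3) = −0.75 ln(1 − 0.649333) = −0.75 ln(0.350667)
  = −0.75 × (-1.047918) = 0.785939 substitutions/site.

0.7859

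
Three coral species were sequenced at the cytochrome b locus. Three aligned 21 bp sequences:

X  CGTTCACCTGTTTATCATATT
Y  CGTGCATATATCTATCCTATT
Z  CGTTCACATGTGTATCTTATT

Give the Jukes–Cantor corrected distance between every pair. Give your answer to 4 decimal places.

X–Y: 6/21 sites differ → p ≈ 0.285714, d = −0.75 ln(1 − 0.380952) = 0.359679 ≈ 0.3597.
X–Z: 3/21 sites differ → p ≈ 0.142857, d = −0.75 ln(1 − 0.190476) = 0.158482 ≈ 0.1585.
Y–Z: 5/21 sites differ → p ≈ 0.238095, d = −0.75 ln(1 − 0.31746) = 0.286451 ≈ 0.2865.

d(X,Y) = 0.3597, d(X,Z) = 0.1585, d(Y,Z) = 0.2865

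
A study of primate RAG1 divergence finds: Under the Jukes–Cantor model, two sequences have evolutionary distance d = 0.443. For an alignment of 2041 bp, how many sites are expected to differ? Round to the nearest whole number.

683

Invert JC69: p = (3/4)(1 − e^(−4d/3)) = 0.75 × (1 − e^(-0.590667)) = 0.75 × (1 − 0.553958) = 0.334532.
Expected differing sites = pL ≈ 0.334532 × 2041 = 682.779812 ≈ 683.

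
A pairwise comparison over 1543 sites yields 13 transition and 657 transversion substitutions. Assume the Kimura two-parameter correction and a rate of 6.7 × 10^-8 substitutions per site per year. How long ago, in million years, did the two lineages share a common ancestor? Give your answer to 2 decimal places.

5.74

P = 13/1543 ≈ 0.008425 and Q = 657/1543 ≈ 0.425794.
Under the Kimura two-parameter model, d = −½ ln(1 − 2P − Q) − ¼ ln(1 − 2Q).
1 − 2P − Q = 0.557356, giving −½ ln(0.557356) = 0.292276.
1 − 2Q = 0.148412, giving −¼ ln(0.148412) = 0.476941.
d = 0.292276 + 0.476941 = 0.769217.
Under a molecular clock d = 2μt, so t = d/(2μ) = 0.769217 / (2 × 6.7 × 10^-8) = 5.74 million years.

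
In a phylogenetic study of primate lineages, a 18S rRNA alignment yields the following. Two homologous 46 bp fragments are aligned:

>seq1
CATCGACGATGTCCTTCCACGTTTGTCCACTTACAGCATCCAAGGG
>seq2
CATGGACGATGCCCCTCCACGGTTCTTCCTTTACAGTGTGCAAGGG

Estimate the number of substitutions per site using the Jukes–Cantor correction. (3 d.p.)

0.288

The sequences differ at 11 of 46 sites, so p = 11/46 ≈ 0.23913.
d = −(3/4) ln(1 − 4p/3) = −0.75 ln(1 − 0.31884) = −0.75 ln(0.68116)
  = −0.75 × (-0.383958) = 0.287969 substitutions/site.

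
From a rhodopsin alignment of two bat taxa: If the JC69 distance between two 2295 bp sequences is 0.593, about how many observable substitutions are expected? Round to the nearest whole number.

Invert JC69: p = (3/4)(1 − e^(−4d/3)) = 0.75 × (1 − e^(-0.790667)) = 0.75 × (1 − 0.453542) = 0.409844.
Expected differing sites = pL ≈ 0.409844 × 2295 = 940.59198 ≈ 941.

941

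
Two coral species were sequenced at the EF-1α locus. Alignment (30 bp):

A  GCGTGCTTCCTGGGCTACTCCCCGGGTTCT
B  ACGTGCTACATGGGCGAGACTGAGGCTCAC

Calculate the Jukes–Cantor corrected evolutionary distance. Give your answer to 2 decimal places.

The sequences differ at 13 of 30 sites, so p = 13/30 ≈ 0.433333.
d = −(3/4) ln(1 − 4p/3) = −0.75 ln(1 − 0.577777) = −0.75 ln(0.422223)
  = −0.75 × (-0.862222) = 0.646667 substitutions/site.

0.65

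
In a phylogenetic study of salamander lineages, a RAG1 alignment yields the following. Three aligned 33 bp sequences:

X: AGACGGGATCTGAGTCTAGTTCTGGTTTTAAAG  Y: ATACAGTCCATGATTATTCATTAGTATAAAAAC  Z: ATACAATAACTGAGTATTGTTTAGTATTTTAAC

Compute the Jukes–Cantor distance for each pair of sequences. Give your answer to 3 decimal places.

X–Y: 18/33 sites differ → p ≈ 0.545455, d = −0.75 ln(1 − 0.727273) = 0.974463 ≈ 0.974.
X–Z: 13/33 sites differ → p ≈ 0.393939, d = −0.75 ln(1 − 0.525252) = 0.558728 ≈ 0.559.
Y–Z: 10/33 sites differ → p ≈ 0.30303, d = −0.75 ln(1 − 0.40404) = 0.388186 ≈ 0.388.

d(X,Y) = 0.974, d(X,Z) = 0.559, d(Y,Z) = 0.388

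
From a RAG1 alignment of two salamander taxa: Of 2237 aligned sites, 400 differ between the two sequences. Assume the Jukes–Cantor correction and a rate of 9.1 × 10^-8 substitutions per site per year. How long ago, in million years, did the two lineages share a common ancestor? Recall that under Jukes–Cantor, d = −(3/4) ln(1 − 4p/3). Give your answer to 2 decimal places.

p = 400/2237 ≈ 0.178811.
d = −(3/4) ln(1 − 4p/3) = −0.75 ln(1 − 0.238415) = −0.75 ln(0.761585)
  = −0.75 × (-0.272353) = 0.204265 substitutions/site.
Under a molecular clock d = 2μt, so t = d/(2μ) = 0.204265 / (2 × 9.1 × 10^-8) = 1.12 million years.

1.12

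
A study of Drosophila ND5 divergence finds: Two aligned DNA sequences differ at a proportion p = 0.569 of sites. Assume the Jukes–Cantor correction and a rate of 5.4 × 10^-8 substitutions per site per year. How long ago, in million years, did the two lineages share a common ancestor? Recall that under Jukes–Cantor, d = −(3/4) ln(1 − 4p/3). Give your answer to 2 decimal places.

9.87

d = −(3/4) ln(1 − 4p/3) = −0.75 ln(1 − 0.758667) = −0.75 ln(0.241333)
  = −0.75 × (-1.421578) = 1.066184 substitutions/site.
Under a molecular clock d = 2μt, so t = d/(2μ) = 1.066184 / (2 × 5.4 × 10^-8) = 9.87 million years.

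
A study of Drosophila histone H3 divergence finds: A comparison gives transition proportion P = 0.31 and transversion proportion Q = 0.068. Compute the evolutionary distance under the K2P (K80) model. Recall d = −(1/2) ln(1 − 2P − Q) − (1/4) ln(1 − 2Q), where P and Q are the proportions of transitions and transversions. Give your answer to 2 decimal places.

0.62

Under the Kimura two-parameter model, d = −½ ln(1 − 2P − Q) − ¼ ln(1 − 2Q).
1 − 2P − Q = 0.312, giving −½ ln(0.312) = 0.582376.
1 − 2Q = 0.864, giving −¼ ln(0.864) = 0.036546.
d = 0.582376 + 0.036546 = 0.618922.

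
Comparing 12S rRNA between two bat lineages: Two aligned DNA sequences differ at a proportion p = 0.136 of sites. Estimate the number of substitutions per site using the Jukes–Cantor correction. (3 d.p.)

0.150

d = −(3/4) ln(1 − 4p/3) = −0.75 ln(1 − 0.181333) = −0.75 ln(0.818667)
  = −0.75 × (-0.200078) = 0.150059 substitutions/site.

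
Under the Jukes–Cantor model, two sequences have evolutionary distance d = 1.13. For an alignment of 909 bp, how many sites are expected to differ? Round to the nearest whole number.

Invert JC69: p = (3/4)(1 − e^(−4d/3)) = 0.75 × (1 − e^(-1.506667)) = 0.75 × (1 − 0.221647) = 0.583765.
Expected differing sites = pL ≈ 0.583765 × 909 = 530.642385 ≈ 531.

531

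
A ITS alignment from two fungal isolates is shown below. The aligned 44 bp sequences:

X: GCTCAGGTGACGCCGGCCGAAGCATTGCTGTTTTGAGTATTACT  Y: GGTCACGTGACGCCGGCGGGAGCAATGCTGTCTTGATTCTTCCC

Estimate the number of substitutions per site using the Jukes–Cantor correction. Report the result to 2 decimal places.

The sequences differ at 10 of 44 sites (2, 6, 18, 20, 25, 32, 37, 39, 42, 44), so p = 10/44 ≈ 0.227273.
d = −(3/4) ln(1 − 4p/3) = −0.75 ln(1 − 0.303031) = −0.75 ln(0.696969)
  = −0.75 × (-0.361014) = 0.270761 substitutions/site.

0.27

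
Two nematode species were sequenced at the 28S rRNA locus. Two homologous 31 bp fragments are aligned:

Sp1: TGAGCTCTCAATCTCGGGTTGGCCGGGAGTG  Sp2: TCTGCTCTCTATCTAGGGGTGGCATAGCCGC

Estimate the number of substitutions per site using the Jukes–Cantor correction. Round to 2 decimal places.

0.54

The sequences differ at 12 of 31 sites, so p = 12/31 ≈ 0.387097.
d = −(3/4) ln(1 − 4p/3) = −0.75 ln(1 − 0.516129) = −0.75 ln(0.483871)
  = −0.75 × (-0.725937) = 0.544453 substitutions/site.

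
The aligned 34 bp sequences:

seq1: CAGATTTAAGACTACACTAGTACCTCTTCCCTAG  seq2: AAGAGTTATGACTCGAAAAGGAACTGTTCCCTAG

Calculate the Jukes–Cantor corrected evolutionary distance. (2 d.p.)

The sequences differ at 10 of 34 sites (1, 5, 9, 14, 15, 17, 18, 21, 23, 26), so p = 10/34 ≈ 0.294118.
d = −(3/4) ln(1 − 4p/3) = −0.75 ln(1 − 0.392157) = −0.75 ln(0.607843)
  = −0.75 × (-0.497839) = 0.373379 substitutions/site.

0.37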